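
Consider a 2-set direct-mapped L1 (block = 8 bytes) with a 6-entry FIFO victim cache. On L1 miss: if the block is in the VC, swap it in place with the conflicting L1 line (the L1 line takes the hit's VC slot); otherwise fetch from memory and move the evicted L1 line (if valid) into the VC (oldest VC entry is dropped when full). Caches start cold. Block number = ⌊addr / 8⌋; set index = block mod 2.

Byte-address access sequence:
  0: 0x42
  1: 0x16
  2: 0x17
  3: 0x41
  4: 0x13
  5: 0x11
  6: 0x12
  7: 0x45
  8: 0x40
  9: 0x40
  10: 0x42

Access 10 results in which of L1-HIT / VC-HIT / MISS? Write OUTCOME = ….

OUTCOME = L1-HIT

#0 0x42→b8/s0 MISS; vc=[]
#1 0x16→b2/s0 MISS; vc=[8]
#2 0x17→b2/s0 L1-HIT; vc=[8]
#3 0x41→b8/s0 VC-HIT; vc=[2]
#4 0x13→b2/s0 VC-HIT; vc=[8]
#5 0x11→b2/s0 L1-HIT; vc=[8]
#6 0x12→b2/s0 L1-HIT; vc=[8]
#7 0x45→b8/s0 VC-HIT; vc=[2]
#8 0x40→b8/s0 L1-HIT; vc=[2]
#9 0x40→b8/s0 L1-HIT; vc=[2]
#10 0x42→b8/s0 L1-HIT; vc=[2]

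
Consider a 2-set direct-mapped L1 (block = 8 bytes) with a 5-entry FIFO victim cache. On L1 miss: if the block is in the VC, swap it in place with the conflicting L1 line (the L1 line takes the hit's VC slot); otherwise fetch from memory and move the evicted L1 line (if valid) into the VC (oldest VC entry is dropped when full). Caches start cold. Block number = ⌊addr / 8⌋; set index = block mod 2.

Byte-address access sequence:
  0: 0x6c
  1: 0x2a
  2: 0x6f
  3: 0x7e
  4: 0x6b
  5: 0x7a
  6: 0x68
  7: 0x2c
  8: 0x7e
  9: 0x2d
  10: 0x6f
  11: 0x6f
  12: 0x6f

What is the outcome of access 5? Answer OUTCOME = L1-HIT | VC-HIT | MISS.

  [0] addr=0x6c blk=13 s=1: MISS | VC []
  [1] addr=0x2a blk=5 s=1: MISS | VC [13]
  [2] addr=0x6f blk=13 s=1: VC-HIT | VC [5]
  [3] addr=0x7e blk=15 s=1: MISS | VC [5, 13]
  [4] addr=0x6b blk=13 s=1: VC-HIT | VC [5, 15]
  [5] addr=0x7a blk=15 s=1: VC-HIT | VC [5, 13]
  [6] addr=0x68 blk=13 s=1: VC-HIT | VC [5, 15]
  [7] addr=0x2c blk=5 s=1: VC-HIT | VC [13, 15]
  [8] addr=0x7e blk=15 s=1: VC-HIT | VC [13, 5]
  [9] addr=0x2d blk=5 s=1: VC-HIT | VC [13, 15]
  [10] addr=0x6f blk=13 s=1: VC-HIT | VC [5, 15]
  [11] addr=0x6f blk=13 s=1: L1-HIT | VC [5, 15]
  [12] addr=0x6f blk=13 s=1: L1-HIT | VC [5, 15]

OUTCOME = VC-HIT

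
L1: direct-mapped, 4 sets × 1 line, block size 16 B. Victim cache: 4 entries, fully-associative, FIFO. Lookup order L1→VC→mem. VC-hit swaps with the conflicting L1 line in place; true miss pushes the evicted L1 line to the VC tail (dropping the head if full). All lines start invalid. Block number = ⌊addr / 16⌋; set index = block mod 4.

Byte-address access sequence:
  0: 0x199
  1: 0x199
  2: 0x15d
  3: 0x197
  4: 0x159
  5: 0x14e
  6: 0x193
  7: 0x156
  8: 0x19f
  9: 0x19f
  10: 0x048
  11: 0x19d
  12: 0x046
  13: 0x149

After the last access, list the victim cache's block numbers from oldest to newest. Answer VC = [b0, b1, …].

  [0] addr=0x199 blk=25 s=1: MISS | VC []
  [1] addr=0x199 blk=25 s=1: L1-HIT | VC []
  [2] addr=0x15d blk=21 s=1: MISS | VC [25]
  [3] addr=0x197 blk=25 s=1: VC-HIT | VC [21]
  [4] addr=0x159 blk=21 s=1: VC-HIT | VC [25]
  [5] addr=0x14e blk=20 s=0: MISS | VC [25]
  [6] addr=0x193 blk=25 s=1: VC-HIT | VC [21]
  [7] addr=0x156 blk=21 s=1: VC-HIT | VC [25]
  [8] addr=0x19f blk=25 s=1: VC-HIT | VC [21]
  [9] addr=0x19f blk=25 s=1: L1-HIT | VC [21]
  [10] addr=0x48 blk=4 s=0: MISS | VC [21, 20]
  [11] addr=0x19d blk=25 s=1: L1-HIT | VC [21, 20]
  [12] addr=0x46 blk=4 s=0: L1-HIT | VC [21, 20]
  [13] addr=0x149 blk=20 s=0: VC-HIT | VC [21, 4]

VC = [21, 4]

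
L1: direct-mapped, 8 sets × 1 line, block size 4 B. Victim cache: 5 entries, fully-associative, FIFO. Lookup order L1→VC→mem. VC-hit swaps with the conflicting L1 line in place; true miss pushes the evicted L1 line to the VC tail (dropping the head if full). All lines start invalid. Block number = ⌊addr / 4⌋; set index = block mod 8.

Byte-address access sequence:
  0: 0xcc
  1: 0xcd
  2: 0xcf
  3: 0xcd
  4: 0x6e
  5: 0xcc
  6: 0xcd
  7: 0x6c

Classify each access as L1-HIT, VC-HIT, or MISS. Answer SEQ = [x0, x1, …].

SEQ = [MISS, L1-HIT, L1-HIT, L1-HIT, MISS, VC-HIT, L1-HIT, VC-HIT]

#0 0xcc→b51/s3 MISS; vc=[]
#1 0xcd→b51/s3 L1-HIT; vc=[]
#2 0xcf→b51/s3 L1-HIT; vc=[]
#3 0xcd→b51/s3 L1-HIT; vc=[]
#4 0x6e→b27/s3 MISS; vc=[51]
#5 0xcc→b51/s3 VC-HIT; vc=[27]
#6 0xcd→b51/s3 L1-HIT; vc=[27]
#7 0x6c→b27/s3 VC-HIT; vc=[51]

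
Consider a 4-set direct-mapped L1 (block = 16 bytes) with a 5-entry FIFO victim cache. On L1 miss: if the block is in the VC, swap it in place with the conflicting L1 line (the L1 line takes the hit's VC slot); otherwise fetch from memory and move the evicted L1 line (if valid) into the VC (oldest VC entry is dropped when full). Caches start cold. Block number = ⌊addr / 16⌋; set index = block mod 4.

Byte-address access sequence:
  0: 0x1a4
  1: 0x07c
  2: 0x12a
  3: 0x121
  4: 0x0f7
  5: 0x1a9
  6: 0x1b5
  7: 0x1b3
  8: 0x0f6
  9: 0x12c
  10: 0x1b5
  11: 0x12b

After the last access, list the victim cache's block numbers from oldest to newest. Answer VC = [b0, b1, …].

VC = [26, 7, 15]

#0 0x1a4→b26/s2 MISS; vc=[]
#1 0x7c→b7/s3 MISS; vc=[]
#2 0x12a→b18/s2 MISS; vc=[26]
#3 0x121→b18/s2 L1-HIT; vc=[26]
#4 0xf7→b15/s3 MISS; vc=[26,7]
#5 0x1a9→b26/s2 VC-HIT; vc=[18,7]
#6 0x1b5→b27/s3 MISS; vc=[18,7,15]
#7 0x1b3→b27/s3 L1-HIT; vc=[18,7,15]
#8 0xf6→b15/s3 VC-HIT; vc=[18,7,27]
#9 0x12c→b18/s2 VC-HIT; vc=[26,7,27]
#10 0x1b5→b27/s3 VC-HIT; vc=[26,7,15]
#11 0x12b→b18/s2 L1-HIT; vc=[26,7,15]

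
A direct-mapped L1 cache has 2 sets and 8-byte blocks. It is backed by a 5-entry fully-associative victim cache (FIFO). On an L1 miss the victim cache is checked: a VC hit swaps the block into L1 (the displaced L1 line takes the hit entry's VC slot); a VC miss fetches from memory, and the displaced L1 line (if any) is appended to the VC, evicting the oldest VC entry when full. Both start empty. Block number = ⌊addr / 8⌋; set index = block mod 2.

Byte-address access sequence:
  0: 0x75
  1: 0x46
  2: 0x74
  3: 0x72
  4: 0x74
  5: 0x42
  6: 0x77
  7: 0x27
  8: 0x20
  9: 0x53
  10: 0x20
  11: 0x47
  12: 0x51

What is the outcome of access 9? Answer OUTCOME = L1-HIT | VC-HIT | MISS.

OUTCOME = MISS

#0 0x75→b14/s0 MISS; vc=[]
#1 0x46→b8/s0 MISS; vc=[14]
#2 0x74→b14/s0 VC-HIT; vc=[8]
#3 0x72→b14/s0 L1-HIT; vc=[8]
#4 0x74→b14/s0 L1-HIT; vc=[8]
#5 0x42→b8/s0 VC-HIT; vc=[14]
#6 0x77→b14/s0 VC-HIT; vc=[8]
#7 0x27→b4/s0 MISS; vc=[8,14]
#8 0x20→b4/s0 L1-HIT; vc=[8,14]
#9 0x53→b10/s0 MISS; vc=[8,14,4]
#10 0x20→b4/s0 VC-HIT; vc=[8,14,10]
#11 0x47→b8/s0 VC-HIT; vc=[4,14,10]
#12 0x51→b10/s0 VC-HIT; vc=[4,14,8]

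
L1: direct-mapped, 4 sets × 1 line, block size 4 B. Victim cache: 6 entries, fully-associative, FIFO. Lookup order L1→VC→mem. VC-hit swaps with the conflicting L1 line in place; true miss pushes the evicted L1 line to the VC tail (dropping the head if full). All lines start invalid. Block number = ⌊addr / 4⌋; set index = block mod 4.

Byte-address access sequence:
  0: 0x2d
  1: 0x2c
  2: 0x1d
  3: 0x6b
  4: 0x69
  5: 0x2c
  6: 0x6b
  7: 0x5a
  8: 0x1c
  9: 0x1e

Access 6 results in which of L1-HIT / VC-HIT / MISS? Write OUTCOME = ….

#0 0x2d→b11/s3 MISS; vc=[]
#1 0x2c→b11/s3 L1-HIT; vc=[]
#2 0x1d→b7/s3 MISS; vc=[11]
#3 0x6b→b26/s2 MISS; vc=[11]
#4 0x69→b26/s2 L1-HIT; vc=[11]
#5 0x2c→b11/s3 VC-HIT; vc=[7]
#6 0x6b→b26/s2 L1-HIT; vc=[7]
#7 0x5a→b22/s2 MISS; vc=[7,26]
#8 0x1c→b7/s3 VC-HIT; vc=[11,26]
#9 0x1e→b7/s3 L1-HIT; vc=[11,26]

OUTCOME = L1-HIT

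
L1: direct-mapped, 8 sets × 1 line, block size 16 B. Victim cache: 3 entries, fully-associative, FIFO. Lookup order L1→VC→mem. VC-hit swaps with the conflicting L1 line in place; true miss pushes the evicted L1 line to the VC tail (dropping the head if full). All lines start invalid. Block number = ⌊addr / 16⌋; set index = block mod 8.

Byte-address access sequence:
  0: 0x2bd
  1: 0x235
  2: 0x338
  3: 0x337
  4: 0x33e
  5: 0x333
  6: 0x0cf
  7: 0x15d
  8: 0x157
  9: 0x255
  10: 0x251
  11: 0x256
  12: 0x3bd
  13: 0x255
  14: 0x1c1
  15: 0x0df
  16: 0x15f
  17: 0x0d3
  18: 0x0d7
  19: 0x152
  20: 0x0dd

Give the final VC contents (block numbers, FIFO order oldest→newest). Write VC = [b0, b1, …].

VC = [12, 37, 21]

0: 0x2bd (blk 43, set 3) → MISS  vc=[]
1: 0x235 (blk 35, set 3) → MISS  vc=[43]
2: 0x338 (blk 51, set 3) → MISS  vc=[43, 35]
3: 0x337 (blk 51, set 3) → L1-HIT  vc=[43, 35]
4: 0x33e (blk 51, set 3) → L1-HIT  vc=[43, 35]
5: 0x333 (blk 51, set 3) → L1-HIT  vc=[43, 35]
6: 0xcf (blk 12, set 4) → MISS  vc=[43, 35]
7: 0x15d (blk 21, set 5) → MISS  vc=[43, 35]
8: 0x157 (blk 21, set 5) → L1-HIT  vc=[43, 35]
9: 0x255 (blk 37, set 5) → MISS  vc=[43, 35, 21]
10: 0x251 (blk 37, set 5) → L1-HIT  vc=[43, 35, 21]
11: 0x256 (blk 37, set 5) → L1-HIT  vc=[43, 35, 21]
12: 0x3bd (blk 59, set 3) → MISS  vc=[35, 21, 51]
13: 0x255 (blk 37, set 5) → L1-HIT  vc=[35, 21, 51]
14: 0x1c1 (blk 28, set 4) → MISS  vc=[21, 51, 12]
15: 0xdf (blk 13, set 5) → MISS  vc=[51, 12, 37]
16: 0x15f (blk 21, set 5) → MISS  vc=[12, 37, 13]
17: 0xd3 (blk 13, set 5) → VC-HIT  vc=[12, 37, 21]
18: 0xd7 (blk 13, set 5) → L1-HIT  vc=[12, 37, 21]
19: 0x152 (blk 21, set 5) → VC-HIT  vc=[12, 37, 13]
20: 0xdd (blk 13, set 5) → VC-HIT  vc=[12, 37, 21]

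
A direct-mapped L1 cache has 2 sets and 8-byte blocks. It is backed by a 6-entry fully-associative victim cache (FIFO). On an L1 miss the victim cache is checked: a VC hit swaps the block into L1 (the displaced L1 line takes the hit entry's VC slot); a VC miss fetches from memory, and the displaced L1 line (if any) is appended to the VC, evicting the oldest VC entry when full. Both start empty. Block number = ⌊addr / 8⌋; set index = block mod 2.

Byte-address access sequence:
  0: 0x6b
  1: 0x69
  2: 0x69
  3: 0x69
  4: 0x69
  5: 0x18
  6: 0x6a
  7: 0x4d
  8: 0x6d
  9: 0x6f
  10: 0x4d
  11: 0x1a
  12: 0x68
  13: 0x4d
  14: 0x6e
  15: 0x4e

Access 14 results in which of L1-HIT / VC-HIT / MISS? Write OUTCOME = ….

0: 0x6b (blk 13, set 1) → MISS  vc=[]
1: 0x69 (blk 13, set 1) → L1-HIT  vc=[]
2: 0x69 (blk 13, set 1) → L1-HIT  vc=[]
3: 0x69 (blk 13, set 1) → L1-HIT  vc=[]
4: 0x69 (blk 13, set 1) → L1-HIT  vc=[]
5: 0x18 (blk 3, set 1) → MISS  vc=[13]
6: 0x6a (blk 13, set 1) → VC-HIT  vc=[3]
7: 0x4d (blk 9, set 1) → MISS  vc=[3, 13]
8: 0x6d (blk 13, set 1) → VC-HIT  vc=[3, 9]
9: 0x6f (blk 13, set 1) → L1-HIT  vc=[3, 9]
10: 0x4d (blk 9, set 1) → VC-HIT  vc=[3, 13]
11: 0x1a (blk 3, set 1) → VC-HIT  vc=[9, 13]
12: 0x68 (blk 13, set 1) → VC-HIT  vc=[9, 3]
13: 0x4d (blk 9, set 1) → VC-HIT  vc=[13, 3]
14: 0x6e (blk 13, set 1) → VC-HIT  vc=[9, 3]
15: 0x4e (blk 9, set 1) → VC-HIT  vc=[13, 3]

OUTCOME = VC-HIT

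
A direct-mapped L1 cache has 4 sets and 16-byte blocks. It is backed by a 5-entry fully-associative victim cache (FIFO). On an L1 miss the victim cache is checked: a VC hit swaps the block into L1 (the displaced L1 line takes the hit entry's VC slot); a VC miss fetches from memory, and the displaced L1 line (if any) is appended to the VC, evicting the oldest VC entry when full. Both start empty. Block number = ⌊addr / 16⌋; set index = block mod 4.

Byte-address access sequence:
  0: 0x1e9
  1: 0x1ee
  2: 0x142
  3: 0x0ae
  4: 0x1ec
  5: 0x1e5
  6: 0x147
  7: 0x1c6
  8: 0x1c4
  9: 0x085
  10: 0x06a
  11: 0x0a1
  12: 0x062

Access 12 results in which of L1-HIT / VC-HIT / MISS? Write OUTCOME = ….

OUTCOME = VC-HIT

0: 0x1e9 (blk 30, set 2) → MISS  vc=[]
1: 0x1ee (blk 30, set 2) → L1-HIT  vc=[]
2: 0x142 (blk 20, set 0) → MISS  vc=[]
3: 0xae (blk 10, set 2) → MISS  vc=[30]
4: 0x1ec (blk 30, set 2) → VC-HIT  vc=[10]
5: 0x1e5 (blk 30, set 2) → L1-HIT  vc=[10]
6: 0x147 (blk 20, set 0) → L1-HIT  vc=[10]
7: 0x1c6 (blk 28, set 0) → MISS  vc=[10, 20]
8: 0x1c4 (blk 28, set 0) → L1-HIT  vc=[10, 20]
9: 0x85 (blk 8, set 0) → MISS  vc=[10, 20, 28]
10: 0x6a (blk 6, set 2) → MISS  vc=[10, 20, 28, 30]
11: 0xa1 (blk 10, set 2) → VC-HIT  vc=[6, 20, 28, 30]
12: 0x62 (blk 6, set 2) → VC-HIT  vc=[10, 20, 28, 30]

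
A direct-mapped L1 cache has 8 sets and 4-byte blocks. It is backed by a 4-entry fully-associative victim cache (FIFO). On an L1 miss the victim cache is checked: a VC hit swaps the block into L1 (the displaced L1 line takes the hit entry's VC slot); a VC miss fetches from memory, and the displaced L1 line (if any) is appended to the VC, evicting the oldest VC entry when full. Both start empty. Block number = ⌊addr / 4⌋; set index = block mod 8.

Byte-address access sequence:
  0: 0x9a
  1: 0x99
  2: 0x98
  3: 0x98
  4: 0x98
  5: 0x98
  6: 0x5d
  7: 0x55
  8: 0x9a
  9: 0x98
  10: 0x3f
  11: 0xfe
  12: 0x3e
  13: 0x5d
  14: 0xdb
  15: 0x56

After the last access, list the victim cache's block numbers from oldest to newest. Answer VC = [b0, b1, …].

  [0] addr=0x9a blk=38 s=6: MISS | VC []
  [1] addr=0x99 blk=38 s=6: L1-HIT | VC []
  [2] addr=0x98 blk=38 s=6: L1-HIT | VC []
  [3] addr=0x98 blk=38 s=6: L1-HIT | VC []
  [4] addr=0x98 blk=38 s=6: L1-HIT | VC []
  [5] addr=0x98 blk=38 s=6: L1-HIT | VC []
  [6] addr=0x5d blk=23 s=7: MISS | VC []
  [7] addr=0x55 blk=21 s=5: MISS | VC []
  [8] addr=0x9a blk=38 s=6: L1-HIT | VC []
  [9] addr=0x98 blk=38 s=6: L1-HIT | VC []
  [10] addr=0x3f blk=15 s=7: MISS | VC [23]
  [11] addr=0xfe blk=63 s=7: MISS | VC [23, 15]
  [12] addr=0x3e blk=15 s=7: VC-HIT | VC [23, 63]
  [13] addr=0x5d blk=23 s=7: VC-HIT | VC [15, 63]
  [14] addr=0xdb blk=54 s=6: MISS | VC [15, 63, 38]
  [15] addr=0x56 blk=21 s=5: L1-HIT | VC [15, 63, 38]

VC = [15, 63, 38]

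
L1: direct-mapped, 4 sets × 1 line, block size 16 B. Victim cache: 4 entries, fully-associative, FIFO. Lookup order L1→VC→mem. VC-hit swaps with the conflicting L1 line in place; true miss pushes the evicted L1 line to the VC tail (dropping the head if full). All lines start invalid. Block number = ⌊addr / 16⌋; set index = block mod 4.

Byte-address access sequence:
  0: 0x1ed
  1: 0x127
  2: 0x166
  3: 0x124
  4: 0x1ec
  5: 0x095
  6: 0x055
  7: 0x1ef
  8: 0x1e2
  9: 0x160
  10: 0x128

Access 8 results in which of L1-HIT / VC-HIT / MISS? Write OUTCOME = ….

OUTCOME = L1-HIT

#0 0x1ed→b30/s2 MISS; vc=[]
#1 0x127→b18/s2 MISS; vc=[30]
#2 0x166→b22/s2 MISS; vc=[30,18]
#3 0x124→b18/s2 VC-HIT; vc=[30,22]
#4 0x1ec→b30/s2 VC-HIT; vc=[18,22]
#5 0x95→b9/s1 MISS; vc=[18,22]
#6 0x55→b5/s1 MISS; vc=[18,22,9]
#7 0x1ef→b30/s2 L1-HIT; vc=[18,22,9]
#8 0x1e2→b30/s2 L1-HIT; vc=[18,22,9]
#9 0x160→b22/s2 VC-HIT; vc=[18,30,9]
#10 0x128→b18/s2 VC-HIT; vc=[22,30,9]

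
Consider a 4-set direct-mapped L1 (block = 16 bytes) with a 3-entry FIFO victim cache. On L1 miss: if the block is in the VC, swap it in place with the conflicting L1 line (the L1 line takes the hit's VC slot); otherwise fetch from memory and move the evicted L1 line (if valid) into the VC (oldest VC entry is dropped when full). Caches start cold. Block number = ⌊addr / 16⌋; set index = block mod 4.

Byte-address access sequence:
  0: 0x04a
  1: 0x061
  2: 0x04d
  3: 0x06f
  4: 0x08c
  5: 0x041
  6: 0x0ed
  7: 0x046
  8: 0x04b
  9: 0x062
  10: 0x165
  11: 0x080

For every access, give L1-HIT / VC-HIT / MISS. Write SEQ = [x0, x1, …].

0: 0x4a (blk 4, set 0) → MISS  vc=[]
1: 0x61 (blk 6, set 2) → MISS  vc=[]
2: 0x4d (blk 4, set 0) → L1-HIT  vc=[]
3: 0x6f (blk 6, set 2) → L1-HIT  vc=[]
4: 0x8c (blk 8, set 0) → MISS  vc=[4]
5: 0x41 (blk 4, set 0) → VC-HIT  vc=[8]
6: 0xed (blk 14, set 2) → MISS  vc=[8, 6]
7: 0x46 (blk 4, set 0) → L1-HIT  vc=[8, 6]
8: 0x4b (blk 4, set 0) → L1-HIT  vc=[8, 6]
9: 0x62 (blk 6, set 2) → VC-HIT  vc=[8, 14]
10: 0x165 (blk 22, set 2) → MISS  vc=[8, 14, 6]
11: 0x80 (blk 8, set 0) → VC-HIT  vc=[4, 14, 6]

SEQ = [MISS, MISS, L1-HIT, L1-HIT, MISS, VC-HIT, MISS, L1-HIT, L1-HIT, VC-HIT, MISS, VC-HIT]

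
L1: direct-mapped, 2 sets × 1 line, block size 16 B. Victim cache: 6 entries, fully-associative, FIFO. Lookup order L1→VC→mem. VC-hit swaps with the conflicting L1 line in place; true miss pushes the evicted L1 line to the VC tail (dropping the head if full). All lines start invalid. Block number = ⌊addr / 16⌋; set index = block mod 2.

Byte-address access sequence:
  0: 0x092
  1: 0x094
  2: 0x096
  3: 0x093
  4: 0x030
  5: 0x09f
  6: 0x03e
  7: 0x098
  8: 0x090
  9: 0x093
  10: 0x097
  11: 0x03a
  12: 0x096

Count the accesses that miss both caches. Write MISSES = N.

MISSES = 2

#0 0x92→b9/s1 MISS; vc=[]
#1 0x94→b9/s1 L1-HIT; vc=[]
#2 0x96→b9/s1 L1-HIT; vc=[]
#3 0x93→b9/s1 L1-HIT; vc=[]
#4 0x30→b3/s1 MISS; vc=[9]
#5 0x9f→b9/s1 VC-HIT; vc=[3]
#6 0x3e→b3/s1 VC-HIT; vc=[9]
#7 0x98→b9/s1 VC-HIT; vc=[3]
#8 0x90→b9/s1 L1-HIT; vc=[3]
#9 0x93→b9/s1 L1-HIT; vc=[3]
#10 0x97→b9/s1 L1-HIT; vc=[3]
#11 0x3a→b3/s1 VC-HIT; vc=[9]
#12 0x96→b9/s1 VC-HIT; vc=[3]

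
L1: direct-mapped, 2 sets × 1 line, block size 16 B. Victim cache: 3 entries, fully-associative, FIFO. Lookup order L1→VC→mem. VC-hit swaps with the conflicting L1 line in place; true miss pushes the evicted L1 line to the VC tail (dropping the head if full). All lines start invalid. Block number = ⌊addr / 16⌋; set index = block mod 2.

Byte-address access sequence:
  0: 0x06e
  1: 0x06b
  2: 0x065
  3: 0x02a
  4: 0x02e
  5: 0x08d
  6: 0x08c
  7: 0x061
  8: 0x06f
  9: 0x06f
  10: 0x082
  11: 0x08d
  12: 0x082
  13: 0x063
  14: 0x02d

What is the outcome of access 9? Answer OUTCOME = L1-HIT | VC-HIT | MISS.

OUTCOME = L1-HIT

#0 0x6e→b6/s0 MISS; vc=[]
#1 0x6b→b6/s0 L1-HIT; vc=[]
#2 0x65→b6/s0 L1-HIT; vc=[]
#3 0x2a→b2/s0 MISS; vc=[6]
#4 0x2e→b2/s0 L1-HIT; vc=[6]
#5 0x8d→b8/s0 MISS; vc=[6,2]
#6 0x8c→b8/s0 L1-HIT; vc=[6,2]
#7 0x61→b6/s0 VC-HIT; vc=[8,2]
#8 0x6f→b6/s0 L1-HIT; vc=[8,2]
#9 0x6f→b6/s0 L1-HIT; vc=[8,2]
#10 0x82→b8/s0 VC-HIT; vc=[6,2]
#11 0x8d→b8/s0 L1-HIT; vc=[6,2]
#12 0x82→b8/s0 L1-HIT; vc=[6,2]
#13 0x63→b6/s0 VC-HIT; vc=[8,2]
#14 0x2d→b2/s0 VC-HIT; vc=[8,6]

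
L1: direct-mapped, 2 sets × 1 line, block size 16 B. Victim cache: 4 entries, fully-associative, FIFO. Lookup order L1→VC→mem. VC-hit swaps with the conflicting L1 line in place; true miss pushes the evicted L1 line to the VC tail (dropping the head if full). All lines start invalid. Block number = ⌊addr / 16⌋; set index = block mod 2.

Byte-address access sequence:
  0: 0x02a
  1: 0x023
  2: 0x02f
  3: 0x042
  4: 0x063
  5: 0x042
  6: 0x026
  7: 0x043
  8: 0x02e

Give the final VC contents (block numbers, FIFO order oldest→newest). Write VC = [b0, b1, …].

VC = [4, 6]

#0 0x2a→b2/s0 MISS; vc=[]
#1 0x23→b2/s0 L1-HIT; vc=[]
#2 0x2f→b2/s0 L1-HIT; vc=[]
#3 0x42→b4/s0 MISS; vc=[2]
#4 0x63→b6/s0 MISS; vc=[2,4]
#5 0x42→b4/s0 VC-HIT; vc=[2,6]
#6 0x26→b2/s0 VC-HIT; vc=[4,6]
#7 0x43→b4/s0 VC-HIT; vc=[2,6]
#8 0x2e→b2/s0 VC-HIT; vc=[4,6]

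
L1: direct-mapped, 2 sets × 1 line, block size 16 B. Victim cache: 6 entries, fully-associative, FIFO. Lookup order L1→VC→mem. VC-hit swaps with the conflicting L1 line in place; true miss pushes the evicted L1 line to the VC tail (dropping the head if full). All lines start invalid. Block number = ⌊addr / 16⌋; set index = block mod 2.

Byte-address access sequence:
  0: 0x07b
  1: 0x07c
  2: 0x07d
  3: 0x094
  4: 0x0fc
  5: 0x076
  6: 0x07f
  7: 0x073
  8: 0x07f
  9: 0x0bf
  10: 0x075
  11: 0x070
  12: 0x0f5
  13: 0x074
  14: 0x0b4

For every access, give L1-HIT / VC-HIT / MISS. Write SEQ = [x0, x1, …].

  [0] addr=0x7b blk=7 s=1: MISS | VC []
  [1] addr=0x7c blk=7 s=1: L1-HIT | VC []
  [2] addr=0x7d blk=7 s=1: L1-HIT | VC []
  [3] addr=0x94 blk=9 s=1: MISS | VC [7]
  [4] addr=0xfc blk=15 s=1: MISS | VC [7, 9]
  [5] addr=0x76 blk=7 s=1: VC-HIT | VC [15, 9]
  [6] addr=0x7f blk=7 s=1: L1-HIT | VC [15, 9]
  [7] addr=0x73 blk=7 s=1: L1-HIT | VC [15, 9]
  [8] addr=0x7f blk=7 s=1: L1-HIT | VC [15, 9]
  [9] addr=0xbf blk=11 s=1: MISS | VC [15, 9, 7]
  [10] addr=0x75 blk=7 s=1: VC-HIT | VC [15, 9, 11]
  [11] addr=0x70 blk=7 s=1: L1-HIT | VC [15, 9, 11]
  [12] addr=0xf5 blk=15 s=1: VC-HIT | VC [7, 9, 11]
  [13] addr=0x74 blk=7 s=1: VC-HIT | VC [15, 9, 11]
  [14] addr=0xb4 blk=11 s=1: VC-HIT | VC [15, 9, 7]

SEQ = [MISS, L1-HIT, L1-HIT, MISS, MISS, VC-HIT, L1-HIT, L1-HIT, L1-HIT, MISS, VC-HIT, L1-HIT, VC-HIT, VC-HIT, VC-HIT]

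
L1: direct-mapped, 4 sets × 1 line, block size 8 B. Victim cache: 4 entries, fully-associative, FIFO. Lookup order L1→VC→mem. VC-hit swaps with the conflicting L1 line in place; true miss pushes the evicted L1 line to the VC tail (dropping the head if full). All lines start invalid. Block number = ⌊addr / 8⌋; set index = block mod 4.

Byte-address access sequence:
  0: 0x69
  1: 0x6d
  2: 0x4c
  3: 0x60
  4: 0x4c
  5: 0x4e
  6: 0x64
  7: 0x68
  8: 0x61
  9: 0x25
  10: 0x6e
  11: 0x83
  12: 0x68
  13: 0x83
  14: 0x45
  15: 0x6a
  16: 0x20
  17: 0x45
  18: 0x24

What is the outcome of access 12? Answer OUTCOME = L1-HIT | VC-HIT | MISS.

  [0] addr=0x69 blk=13 s=1: MISS | VC []
  [1] addr=0x6d blk=13 s=1: L1-HIT | VC []
  [2] addr=0x4c blk=9 s=1: MISS | VC [13]
  [3] addr=0x60 blk=12 s=0: MISS | VC [13]
  [4] addr=0x4c blk=9 s=1: L1-HIT | VC [13]
  [5] addr=0x4e blk=9 s=1: L1-HIT | VC [13]
  [6] addr=0x64 blk=12 s=0: L1-HIT | VC [13]
  [7] addr=0x68 blk=13 s=1: VC-HIT | VC [9]
  [8] addr=0x61 blk=12 s=0: L1-HIT | VC [9]
  [9] addr=0x25 blk=4 s=0: MISS | VC [9, 12]
  [10] addr=0x6e blk=13 s=1: L1-HIT | VC [9, 12]
  [11] addr=0x83 blk=16 s=0: MISS | VC [9, 12, 4]
  [12] addr=0x68 blk=13 s=1: L1-HIT | VC [9, 12, 4]
  [13] addr=0x83 blk=16 s=0: L1-HIT | VC [9, 12, 4]
  [14] addr=0x45 blk=8 s=0: MISS | VC [9, 12, 4, 16]
  [15] addr=0x6a blk=13 s=1: L1-HIT | VC [9, 12, 4, 16]
  [16] addr=0x20 blk=4 s=0: VC-HIT | VC [9, 12, 8, 16]
  [17] addr=0x45 blk=8 s=0: VC-HIT | VC [9, 12, 4, 16]
  [18] addr=0x24 blk=4 s=0: VC-HIT | VC [9, 12, 8, 16]

OUTCOME = L1-HIT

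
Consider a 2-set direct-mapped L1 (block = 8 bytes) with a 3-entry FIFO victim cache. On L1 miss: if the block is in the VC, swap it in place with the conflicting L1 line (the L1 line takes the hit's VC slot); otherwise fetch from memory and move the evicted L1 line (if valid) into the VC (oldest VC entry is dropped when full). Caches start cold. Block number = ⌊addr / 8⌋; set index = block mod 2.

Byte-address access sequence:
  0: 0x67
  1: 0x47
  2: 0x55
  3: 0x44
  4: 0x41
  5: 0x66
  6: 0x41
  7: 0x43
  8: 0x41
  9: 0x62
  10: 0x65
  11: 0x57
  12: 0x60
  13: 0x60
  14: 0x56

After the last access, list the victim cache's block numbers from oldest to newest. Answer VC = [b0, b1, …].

#0 0x67→b12/s0 MISS; vc=[]
#1 0x47→b8/s0 MISS; vc=[12]
#2 0x55→b10/s0 MISS; vc=[12,8]
#3 0x44→b8/s0 VC-HIT; vc=[12,10]
#4 0x41→b8/s0 L1-HIT; vc=[12,10]
#5 0x66→b12/s0 VC-HIT; vc=[8,10]
#6 0x41→b8/s0 VC-HIT; vc=[12,10]
#7 0x43→b8/s0 L1-HIT; vc=[12,10]
#8 0x41→b8/s0 L1-HIT; vc=[12,10]
#9 0x62→b12/s0 VC-HIT; vc=[8,10]
#10 0x65→b12/s0 L1-HIT; vc=[8,10]
#11 0x57→b10/s0 VC-HIT; vc=[8,12]
#12 0x60→b12/s0 VC-HIT; vc=[8,10]
#13 0x60→b12/s0 L1-HIT; vc=[8,10]
#14 0x56→b10/s0 VC-HIT; vc=[8,12]

VC = [8, 12]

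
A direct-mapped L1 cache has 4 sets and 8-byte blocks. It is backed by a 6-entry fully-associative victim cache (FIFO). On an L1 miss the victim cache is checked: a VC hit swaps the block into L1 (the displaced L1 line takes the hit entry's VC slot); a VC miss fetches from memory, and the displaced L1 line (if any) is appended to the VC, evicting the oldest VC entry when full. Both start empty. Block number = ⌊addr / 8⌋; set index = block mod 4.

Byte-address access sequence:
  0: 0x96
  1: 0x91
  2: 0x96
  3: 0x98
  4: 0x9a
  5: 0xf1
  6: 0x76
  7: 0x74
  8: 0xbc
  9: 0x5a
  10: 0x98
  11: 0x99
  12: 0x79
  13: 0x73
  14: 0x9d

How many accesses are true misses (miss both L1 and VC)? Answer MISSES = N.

MISSES = 7

0: 0x96 (blk 18, set 2) → MISS  vc=[]
1: 0x91 (blk 18, set 2) → L1-HIT  vc=[]
2: 0x96 (blk 18, set 2) → L1-HIT  vc=[]
3: 0x98 (blk 19, set 3) → MISS  vc=[]
4: 0x9a (blk 19, set 3) → L1-HIT  vc=[]
5: 0xf1 (blk 30, set 2) → MISS  vc=[18]
6: 0x76 (blk 14, set 2) → MISS  vc=[18, 30]
7: 0x74 (blk 14, set 2) → L1-HIT  vc=[18, 30]
8: 0xbc (blk 23, set 3) → MISS  vc=[18, 30, 19]
9: 0x5a (blk 11, set 3) → MISS  vc=[18, 30, 19, 23]
10: 0x98 (blk 19, set 3) → VC-HIT  vc=[18, 30, 11, 23]
11: 0x99 (blk 19, set 3) → L1-HIT  vc=[18, 30, 11, 23]
12: 0x79 (blk 15, set 3) → MISS  vc=[18, 30, 11, 23, 19]
13: 0x73 (blk 14, set 2) → L1-HIT  vc=[18, 30, 11, 23, 19]
14: 0x9d (blk 19, set 3) → VC-HIT  vc=[18, 30, 11, 23, 15]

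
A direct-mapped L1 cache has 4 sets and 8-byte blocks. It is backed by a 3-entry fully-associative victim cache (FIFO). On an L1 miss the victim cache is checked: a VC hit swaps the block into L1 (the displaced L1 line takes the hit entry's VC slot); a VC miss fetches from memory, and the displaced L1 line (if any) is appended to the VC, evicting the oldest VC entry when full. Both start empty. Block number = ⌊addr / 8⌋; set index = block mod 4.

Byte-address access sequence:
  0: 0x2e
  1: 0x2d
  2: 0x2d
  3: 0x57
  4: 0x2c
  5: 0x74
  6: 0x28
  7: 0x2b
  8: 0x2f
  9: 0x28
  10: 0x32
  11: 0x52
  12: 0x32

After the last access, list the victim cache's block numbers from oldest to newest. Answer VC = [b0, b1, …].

VC = [10, 14]

#0 0x2e→b5/s1 MISS; vc=[]
#1 0x2d→b5/s1 L1-HIT; vc=[]
#2 0x2d→b5/s1 L1-HIT; vc=[]
#3 0x57→b10/s2 MISS; vc=[]
#4 0x2c→b5/s1 L1-HIT; vc=[]
#5 0x74→b14/s2 MISS; vc=[10]
#6 0x28→b5/s1 L1-HIT; vc=[10]
#7 0x2b→b5/s1 L1-HIT; vc=[10]
#8 0x2f→b5/s1 L1-HIT; vc=[10]
#9 0x28→b5/s1 L1-HIT; vc=[10]
#10 0x32→b6/s2 MISS; vc=[10,14]
#11 0x52→b10/s2 VC-HIT; vc=[6,14]
#12 0x32→b6/s2 VC-HIT; vc=[10,14]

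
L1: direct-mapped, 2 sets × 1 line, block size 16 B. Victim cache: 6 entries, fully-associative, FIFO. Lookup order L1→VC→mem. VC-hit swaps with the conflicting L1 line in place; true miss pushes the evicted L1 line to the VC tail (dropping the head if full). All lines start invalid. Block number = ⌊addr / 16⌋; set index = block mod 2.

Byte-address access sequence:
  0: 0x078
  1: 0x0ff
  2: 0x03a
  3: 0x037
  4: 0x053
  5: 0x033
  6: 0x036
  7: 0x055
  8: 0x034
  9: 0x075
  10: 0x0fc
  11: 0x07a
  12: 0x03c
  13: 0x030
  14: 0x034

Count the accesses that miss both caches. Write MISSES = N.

#0 0x78→b7/s1 MISS; vc=[]
#1 0xff→b15/s1 MISS; vc=[7]
#2 0x3a→b3/s1 MISS; vc=[7,15]
#3 0x37→b3/s1 L1-HIT; vc=[7,15]
#4 0x53→b5/s1 MISS; vc=[7,15,3]
#5 0x33→b3/s1 VC-HIT; vc=[7,15,5]
#6 0x36→b3/s1 L1-HIT; vc=[7,15,5]
#7 0x55→b5/s1 VC-HIT; vc=[7,15,3]
#8 0x34→b3/s1 VC-HIT; vc=[7,15,5]
#9 0x75→b7/s1 VC-HIT; vc=[3,15,5]
#10 0xfc→b15/s1 VC-HIT; vc=[3,7,5]
#11 0x7a→b7/s1 VC-HIT; vc=[3,15,5]
#12 0x3c→b3/s1 VC-HIT; vc=[7,15,5]
#13 0x30→b3/s1 L1-HIT; vc=[7,15,5]
#14 0x34→b3/s1 L1-HIT; vc=[7,15,5]

MISSES = 4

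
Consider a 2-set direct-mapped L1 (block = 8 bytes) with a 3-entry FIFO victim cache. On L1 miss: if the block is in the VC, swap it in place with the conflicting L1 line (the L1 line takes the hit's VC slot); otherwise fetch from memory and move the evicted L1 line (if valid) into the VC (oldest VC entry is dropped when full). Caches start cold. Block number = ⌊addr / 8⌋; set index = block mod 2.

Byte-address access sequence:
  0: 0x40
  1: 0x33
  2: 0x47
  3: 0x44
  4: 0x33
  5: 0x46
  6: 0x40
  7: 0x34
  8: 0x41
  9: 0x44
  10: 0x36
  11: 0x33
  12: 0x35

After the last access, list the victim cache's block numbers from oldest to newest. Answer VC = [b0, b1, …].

#0 0x40→b8/s0 MISS; vc=[]
#1 0x33→b6/s0 MISS; vc=[8]
#2 0x47→b8/s0 VC-HIT; vc=[6]
#3 0x44→b8/s0 L1-HIT; vc=[6]
#4 0x33→b6/s0 VC-HIT; vc=[8]
#5 0x46→b8/s0 VC-HIT; vc=[6]
#6 0x40→b8/s0 L1-HIT; vc=[6]
#7 0x34→b6/s0 VC-HIT; vc=[8]
#8 0x41→b8/s0 VC-HIT; vc=[6]
#9 0x44→b8/s0 L1-HIT; vc=[6]
#10 0x36→b6/s0 VC-HIT; vc=[8]
#11 0x33→b6/s0 L1-HIT; vc=[8]
#12 0x35→b6/s0 L1-HIT; vc=[8]

VC = [8]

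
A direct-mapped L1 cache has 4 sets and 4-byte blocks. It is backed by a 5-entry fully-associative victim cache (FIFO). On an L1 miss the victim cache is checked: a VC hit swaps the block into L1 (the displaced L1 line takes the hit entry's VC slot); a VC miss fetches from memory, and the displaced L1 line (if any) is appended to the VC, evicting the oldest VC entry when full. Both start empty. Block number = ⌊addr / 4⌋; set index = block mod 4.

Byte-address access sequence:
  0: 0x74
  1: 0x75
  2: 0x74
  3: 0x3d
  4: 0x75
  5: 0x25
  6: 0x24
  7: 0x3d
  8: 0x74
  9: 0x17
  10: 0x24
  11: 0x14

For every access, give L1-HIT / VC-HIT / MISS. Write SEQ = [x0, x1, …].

#0 0x74→b29/s1 MISS; vc=[]
#1 0x75→b29/s1 L1-HIT; vc=[]
#2 0x74→b29/s1 L1-HIT; vc=[]
#3 0x3d→b15/s3 MISS; vc=[]
#4 0x75→b29/s1 L1-HIT; vc=[]
#5 0x25→b9/s1 MISS; vc=[29]
#6 0x24→b9/s1 L1-HIT; vc=[29]
#7 0x3d→b15/s3 L1-HIT; vc=[29]
#8 0x74→b29/s1 VC-HIT; vc=[9]
#9 0x17→b5/s1 MISS; vc=[9,29]
#10 0x24→b9/s1 VC-HIT; vc=[5,29]
#11 0x14→b5/s1 VC-HIT; vc=[9,29]

SEQ = [MISS, L1-HIT, L1-HIT, MISS, L1-HIT, MISS, L1-HIT, L1-HIT, VC-HIT, MISS, VC-HIT, VC-HIT]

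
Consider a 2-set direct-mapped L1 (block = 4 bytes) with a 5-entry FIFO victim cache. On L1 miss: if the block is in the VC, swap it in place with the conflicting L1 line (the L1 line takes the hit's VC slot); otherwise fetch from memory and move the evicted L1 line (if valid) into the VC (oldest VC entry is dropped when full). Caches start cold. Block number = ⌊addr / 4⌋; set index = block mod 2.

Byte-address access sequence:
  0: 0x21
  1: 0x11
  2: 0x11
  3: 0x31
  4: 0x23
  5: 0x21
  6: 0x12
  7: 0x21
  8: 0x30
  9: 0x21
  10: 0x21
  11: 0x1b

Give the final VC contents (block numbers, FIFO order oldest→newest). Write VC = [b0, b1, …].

VC = [12, 4, 8]

#0 0x21→b8/s0 MISS; vc=[]
#1 0x11→b4/s0 MISS; vc=[8]
#2 0x11→b4/s0 L1-HIT; vc=[8]
#3 0x31→b12/s0 MISS; vc=[8,4]
#4 0x23→b8/s0 VC-HIT; vc=[12,4]
#5 0x21→b8/s0 L1-HIT; vc=[12,4]
#6 0x12→b4/s0 VC-HIT; vc=[12,8]
#7 0x21→b8/s0 VC-HIT; vc=[12,4]
#8 0x30→b12/s0 VC-HIT; vc=[8,4]
#9 0x21→b8/s0 VC-HIT; vc=[12,4]
#10 0x21→b8/s0 L1-HIT; vc=[12,4]
#11 0x1b→b6/s0 MISS; vc=[12,4,8]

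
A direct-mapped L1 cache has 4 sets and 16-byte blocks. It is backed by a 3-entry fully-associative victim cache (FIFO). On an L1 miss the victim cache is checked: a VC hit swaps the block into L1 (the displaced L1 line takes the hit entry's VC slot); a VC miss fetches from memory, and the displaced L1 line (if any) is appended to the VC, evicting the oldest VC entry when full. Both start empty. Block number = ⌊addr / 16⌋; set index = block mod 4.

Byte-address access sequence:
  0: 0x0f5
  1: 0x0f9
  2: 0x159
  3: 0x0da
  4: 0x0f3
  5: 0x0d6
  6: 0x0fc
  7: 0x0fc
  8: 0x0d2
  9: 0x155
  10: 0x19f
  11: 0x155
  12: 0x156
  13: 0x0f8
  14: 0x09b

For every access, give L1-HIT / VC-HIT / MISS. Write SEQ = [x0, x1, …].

0: 0xf5 (blk 15, set 3) → MISS  vc=[]
1: 0xf9 (blk 15, set 3) → L1-HIT  vc=[]
2: 0x159 (blk 21, set 1) → MISS  vc=[]
3: 0xda (blk 13, set 1) → MISS  vc=[21]
4: 0xf3 (blk 15, set 3) → L1-HIT  vc=[21]
5: 0xd6 (blk 13, set 1) → L1-HIT  vc=[21]
6: 0xfc (blk 15, set 3) → L1-HIT  vc=[21]
7: 0xfc (blk 15, set 3) → L1-HIT  vc=[21]
8: 0xd2 (blk 13, set 1) → L1-HIT  vc=[21]
9: 0x155 (blk 21, set 1) → VC-HIT  vc=[13]
10: 0x19f (blk 25, set 1) → MISS  vc=[13, 21]
11: 0x155 (blk 21, set 1) → VC-HIT  vc=[13, 25]
12: 0x156 (blk 21, set 1) → L1-HIT  vc=[13, 25]
13: 0xf8 (blk 15, set 3) → L1-HIT  vc=[13, 25]
14: 0x9b (blk 9, set 1) → MISS  vc=[13, 25, 21]

SEQ = [MISS, L1-HIT, MISS, MISS, L1-HIT, L1-HIT, L1-HIT, L1-HIT, L1-HIT, VC-HIT, MISS, VC-HIT, L1-HIT, L1-HIT, MISS]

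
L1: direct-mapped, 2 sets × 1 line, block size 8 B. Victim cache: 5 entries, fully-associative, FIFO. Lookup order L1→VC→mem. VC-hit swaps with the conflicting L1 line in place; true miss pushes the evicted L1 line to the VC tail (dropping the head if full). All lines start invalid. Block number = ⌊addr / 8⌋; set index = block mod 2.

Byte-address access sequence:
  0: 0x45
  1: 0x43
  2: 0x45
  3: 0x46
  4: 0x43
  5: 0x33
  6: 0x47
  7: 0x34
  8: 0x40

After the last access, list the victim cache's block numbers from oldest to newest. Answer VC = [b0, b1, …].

0: 0x45 (blk 8, set 0) → MISS  vc=[]
1: 0x43 (blk 8, set 0) → L1-HIT  vc=[]
2: 0x45 (blk 8, set 0) → L1-HIT  vc=[]
3: 0x46 (blk 8, set 0) → L1-HIT  vc=[]
4: 0x43 (blk 8, set 0) → L1-HIT  vc=[]
5: 0x33 (blk 6, set 0) → MISS  vc=[8]
6: 0x47 (blk 8, set 0) → VC-HIT  vc=[6]
7: 0x34 (blk 6, set 0) → VC-HIT  vc=[8]
8: 0x40 (blk 8, set 0) → VC-HIT  vc=[6]

VC = [6]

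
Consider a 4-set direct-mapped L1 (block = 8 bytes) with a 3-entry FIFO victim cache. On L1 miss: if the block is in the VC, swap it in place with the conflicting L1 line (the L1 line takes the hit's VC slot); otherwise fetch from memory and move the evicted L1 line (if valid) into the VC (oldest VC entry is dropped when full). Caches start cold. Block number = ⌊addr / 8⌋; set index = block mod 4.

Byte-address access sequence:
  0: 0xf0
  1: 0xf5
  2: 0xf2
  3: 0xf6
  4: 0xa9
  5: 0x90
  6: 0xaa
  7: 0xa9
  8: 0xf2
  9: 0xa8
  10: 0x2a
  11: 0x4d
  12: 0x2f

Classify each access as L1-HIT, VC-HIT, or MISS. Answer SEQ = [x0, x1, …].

SEQ = [MISS, L1-HIT, L1-HIT, L1-HIT, MISS, MISS, L1-HIT, L1-HIT, VC-HIT, L1-HIT, MISS, MISS, VC-HIT]

  [0] addr=0xf0 blk=30 s=2: MISS | VC []
  [1] addr=0xf5 blk=30 s=2: L1-HIT | VC []
  [2] addr=0xf2 blk=30 s=2: L1-HIT | VC []
  [3] addr=0xf6 blk=30 s=2: L1-HIT | VC []
  [4] addr=0xa9 blk=21 s=1: MISS | VC []
  [5] addr=0x90 blk=18 s=2: MISS | VC [30]
  [6] addr=0xaa blk=21 s=1: L1-HIT | VC [30]
  [7] addr=0xa9 blk=21 s=1: L1-HIT | VC [30]
  [8] addr=0xf2 blk=30 s=2: VC-HIT | VC [18]
  [9] addr=0xa8 blk=21 s=1: L1-HIT | VC [18]
  [10] addr=0x2a blk=5 s=1: MISS | VC [18, 21]
  [11] addr=0x4d blk=9 s=1: MISS | VC [18, 21, 5]
  [12] addr=0x2f blk=5 s=1: VC-HIT | VC [18, 21, 9]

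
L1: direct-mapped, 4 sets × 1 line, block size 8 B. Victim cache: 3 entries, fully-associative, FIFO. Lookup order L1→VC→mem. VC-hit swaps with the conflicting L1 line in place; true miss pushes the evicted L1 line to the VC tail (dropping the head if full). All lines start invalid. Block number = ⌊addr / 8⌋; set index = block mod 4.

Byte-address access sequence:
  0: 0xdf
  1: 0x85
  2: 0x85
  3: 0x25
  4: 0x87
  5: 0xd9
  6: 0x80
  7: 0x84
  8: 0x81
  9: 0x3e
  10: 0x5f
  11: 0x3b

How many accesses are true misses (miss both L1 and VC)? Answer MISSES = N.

MISSES = 5

0: 0xdf (blk 27, set 3) → MISS  vc=[]
1: 0x85 (blk 16, set 0) → MISS  vc=[]
2: 0x85 (blk 16, set 0) → L1-HIT  vc=[]
3: 0x25 (blk 4, set 0) → MISS  vc=[16]
4: 0x87 (blk 16, set 0) → VC-HIT  vc=[4]
5: 0xd9 (blk 27, set 3) → L1-HIT  vc=[4]
6: 0x80 (blk 16, set 0) → L1-HIT  vc=[4]
7: 0x84 (blk 16, set 0) → L1-HIT  vc=[4]
8: 0x81 (blk 16, set 0) → L1-HIT  vc=[4]
9: 0x3e (blk 7, set 3) → MISS  vc=[4, 27]
10: 0x5f (blk 11, set 3) → MISS  vc=[4, 27, 7]
11: 0x3b (blk 7, set 3) → VC-HIT  vc=[4, 27, 11]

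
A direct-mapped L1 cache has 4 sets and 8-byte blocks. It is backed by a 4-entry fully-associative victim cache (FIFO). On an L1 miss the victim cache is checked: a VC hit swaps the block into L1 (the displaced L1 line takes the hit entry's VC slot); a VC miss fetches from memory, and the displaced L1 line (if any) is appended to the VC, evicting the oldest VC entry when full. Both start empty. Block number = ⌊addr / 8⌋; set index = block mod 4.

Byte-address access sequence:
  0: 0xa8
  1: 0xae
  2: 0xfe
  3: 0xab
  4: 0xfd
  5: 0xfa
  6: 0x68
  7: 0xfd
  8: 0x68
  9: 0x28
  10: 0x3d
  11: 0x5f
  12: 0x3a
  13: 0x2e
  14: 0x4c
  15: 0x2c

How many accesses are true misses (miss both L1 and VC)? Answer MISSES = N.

MISSES = 7

0: 0xa8 (blk 21, set 1) → MISS  vc=[]
1: 0xae (blk 21, set 1) → L1-HIT  vc=[]
2: 0xfe (blk 31, set 3) → MISS  vc=[]
3: 0xab (blk 21, set 1) → L1-HIT  vc=[]
4: 0xfd (blk 31, set 3) → L1-HIT  vc=[]
5: 0xfa (blk 31, set 3) → L1-HIT  vc=[]
6: 0x68 (blk 13, set 1) → MISS  vc=[21]
7: 0xfd (blk 31, set 3) → L1-HIT  vc=[21]
8: 0x68 (blk 13, set 1) → L1-HIT  vc=[21]
9: 0x28 (blk 5, set 1) → MISS  vc=[21, 13]
10: 0x3d (blk 7, set 3) → MISS  vc=[21, 13, 31]
11: 0x5f (blk 11, set 3) → MISS  vc=[21, 13, 31, 7]
12: 0x3a (blk 7, set 3) → VC-HIT  vc=[21, 13, 31, 11]
13: 0x2e (blk 5, set 1) → L1-HIT  vc=[21, 13, 31, 11]
14: 0x4c (blk 9, set 1) → MISS  vc=[13, 31, 11, 5]
15: 0x2c (blk 5, set 1) → VC-HIT  vc=[13, 31, 11, 9]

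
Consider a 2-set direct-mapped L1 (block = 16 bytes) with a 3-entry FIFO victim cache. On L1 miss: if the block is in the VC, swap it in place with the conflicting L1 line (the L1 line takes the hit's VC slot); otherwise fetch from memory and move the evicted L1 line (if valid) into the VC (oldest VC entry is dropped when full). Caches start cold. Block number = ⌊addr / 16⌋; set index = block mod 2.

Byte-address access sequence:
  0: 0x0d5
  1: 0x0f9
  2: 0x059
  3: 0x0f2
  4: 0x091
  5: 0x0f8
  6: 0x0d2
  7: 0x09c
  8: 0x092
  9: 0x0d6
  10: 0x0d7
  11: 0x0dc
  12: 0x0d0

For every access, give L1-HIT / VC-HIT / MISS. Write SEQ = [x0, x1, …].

SEQ = [MISS, MISS, MISS, VC-HIT, MISS, VC-HIT, VC-HIT, VC-HIT, L1-HIT, VC-HIT, L1-HIT, L1-HIT, L1-HIT]

  [0] addr=0xd5 blk=13 s=1: MISS | VC []
  [1] addr=0xf9 blk=15 s=1: MISS | VC [13]
  [2] addr=0x59 blk=5 s=1: MISS | VC [13, 15]
  [3] addr=0xf2 blk=15 s=1: VC-HIT | VC [13, 5]
  [4] addr=0x91 blk=9 s=1: MISS | VC [13, 5, 15]
  [5] addr=0xf8 blk=15 s=1: VC-HIT | VC [13, 5, 9]
  [6] addr=0xd2 blk=13 s=1: VC-HIT | VC [15, 5, 9]
  [7] addr=0x9c blk=9 s=1: VC-HIT | VC [15, 5, 13]
  [8] addr=0x92 blk=9 s=1: L1-HIT | VC [15, 5, 13]
  [9] addr=0xd6 blk=13 s=1: VC-HIT | VC [15, 5, 9]
  [10] addr=0xd7 blk=13 s=1: L1-HIT | VC [15, 5, 9]
  [11] addr=0xdc blk=13 s=1: L1-HIT | VC [15, 5, 9]
  [12] addr=0xd0 blk=13 s=1: L1-HIT | VC [15, 5, 9]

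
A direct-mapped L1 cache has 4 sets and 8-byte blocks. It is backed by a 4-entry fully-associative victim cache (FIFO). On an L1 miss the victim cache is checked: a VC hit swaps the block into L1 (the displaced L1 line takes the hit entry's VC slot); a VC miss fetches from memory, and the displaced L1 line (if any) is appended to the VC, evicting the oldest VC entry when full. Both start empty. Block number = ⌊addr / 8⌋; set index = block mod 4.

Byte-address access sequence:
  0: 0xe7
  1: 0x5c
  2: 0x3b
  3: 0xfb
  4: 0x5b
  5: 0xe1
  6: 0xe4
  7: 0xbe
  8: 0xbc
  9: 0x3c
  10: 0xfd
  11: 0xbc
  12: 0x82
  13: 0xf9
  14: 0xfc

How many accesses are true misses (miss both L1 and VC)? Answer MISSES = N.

MISSES = 6

0: 0xe7 (blk 28, set 0) → MISS  vc=[]
1: 0x5c (blk 11, set 3) → MISS  vc=[]
2: 0x3b (blk 7, set 3) → MISS  vc=[11]
3: 0xfb (blk 31, set 3) → MISS  vc=[11, 7]
4: 0x5b (blk 11, set 3) → VC-HIT  vc=[31, 7]
5: 0xe1 (blk 28, set 0) → L1-HIT  vc=[31, 7]
6: 0xe4 (blk 28, set 0) → L1-HIT  vc=[31, 7]
7: 0xbe (blk 23, set 3) → MISS  vc=[31, 7, 11]
8: 0xbc (blk 23, set 3) → L1-HIT  vc=[31, 7, 11]
9: 0x3c (blk 7, set 3) → VC-HIT  vc=[31, 23, 11]
10: 0xfd (blk 31, set 3) → VC-HIT  vc=[7, 23, 11]
11: 0xbc (blk 23, set 3) → VC-HIT  vc=[7, 31, 11]
12: 0x82 (blk 16, set 0) → MISS  vc=[7, 31, 11, 28]
13: 0xf9 (blk 31, set 3) → VC-HIT  vc=[7, 23, 11, 28]
14: 0xfc (blk 31, set 3) → L1-HIT  vc=[7, 23, 11, 28]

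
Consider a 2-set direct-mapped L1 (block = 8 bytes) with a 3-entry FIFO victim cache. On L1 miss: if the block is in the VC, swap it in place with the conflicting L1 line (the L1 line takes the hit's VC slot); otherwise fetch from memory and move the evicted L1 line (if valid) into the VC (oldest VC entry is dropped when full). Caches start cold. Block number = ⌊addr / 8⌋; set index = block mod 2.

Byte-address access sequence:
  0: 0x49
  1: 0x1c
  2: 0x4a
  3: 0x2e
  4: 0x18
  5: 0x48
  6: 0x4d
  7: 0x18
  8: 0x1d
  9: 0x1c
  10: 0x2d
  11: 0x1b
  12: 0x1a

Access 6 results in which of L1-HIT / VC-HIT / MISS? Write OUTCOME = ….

#0 0x49→b9/s1 MISS; vc=[]
#1 0x1c→b3/s1 MISS; vc=[9]
#2 0x4a→b9/s1 VC-HIT; vc=[3]
#3 0x2e→b5/s1 MISS; vc=[3,9]
#4 0x18→b3/s1 VC-HIT; vc=[5,9]
#5 0x48→b9/s1 VC-HIT; vc=[5,3]
#6 0x4d→b9/s1 L1-HIT; vc=[5,3]
#7 0x18→b3/s1 VC-HIT; vc=[5,9]
#8 0x1d→b3/s1 L1-HIT; vc=[5,9]
#9 0x1c→b3/s1 L1-HIT; vc=[5,9]
#10 0x2d→b5/s1 VC-HIT; vc=[3,9]
#11 0x1b→b3/s1 VC-HIT; vc=[5,9]
#12 0x1a→b3/s1 L1-HIT; vc=[5,9]

OUTCOME = L1-HIT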